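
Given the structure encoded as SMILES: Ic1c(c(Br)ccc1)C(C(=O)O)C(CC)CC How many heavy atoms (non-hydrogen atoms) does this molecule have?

17

Every atom symbol written in the SMILES (organic subset) is one heavy atom; implicit H are not written.
Heavy atoms by element → Br:1, C:13, I:1, O:2.
Total: 17.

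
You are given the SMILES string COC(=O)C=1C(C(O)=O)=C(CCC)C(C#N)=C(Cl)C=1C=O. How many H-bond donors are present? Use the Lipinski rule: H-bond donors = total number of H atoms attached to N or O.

1

Donors: find every N or O and count the H atoms it carries.
  atom 2 (O): bond orders sum to 2 → 0 H
  atom 4 (O): bond orders sum to 2 → 0 H
  atom 8 (O): bond orders sum to 1 → 1 H
  atom 9 (O): bond orders sum to 2 → 0 H
  atom 16 (N): bond orders sum to 3 → 0 H
  atom 21 (O): bond orders sum to 2 → 0 H
Lipinski HBD = 1.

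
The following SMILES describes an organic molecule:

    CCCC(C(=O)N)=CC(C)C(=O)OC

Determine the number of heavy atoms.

Every atom symbol written in the SMILES (organic subset) is one heavy atom; implicit H are not written.
Heavy atoms by element → C:10, N:1, O:3.
Total: 14.

14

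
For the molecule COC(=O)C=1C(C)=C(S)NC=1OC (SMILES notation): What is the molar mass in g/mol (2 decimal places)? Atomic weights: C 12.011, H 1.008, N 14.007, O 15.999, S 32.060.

First, the molecular formula is C8H11NO3S (counting implicit H from valence).
  C: 8 × 12.011 = 96.088
  H: 11 × 1.008 = 11.088
  N: 1 × 14.007 = 14.007
  O: 3 × 15.999 = 47.997
  S: 1 × 32.060 = 32.060
Sum: 8×12.011 + 11×1.008 + 1×14.007 + 3×15.999 + 1×32.060 = 201.240 → 201.24 g/mol.

201.24 g/mol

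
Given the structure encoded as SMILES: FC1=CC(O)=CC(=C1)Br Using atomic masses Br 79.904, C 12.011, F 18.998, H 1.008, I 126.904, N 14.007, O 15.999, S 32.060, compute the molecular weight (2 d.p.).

191.00 g/mol

First, the molecular formula is C6H4BrFO (counting implicit H from valence).
  Br: 1 × 79.904 = 79.904
  C: 6 × 12.011 = 72.066
  F: 1 × 18.998 = 18.998
  H: 4 × 1.008 = 4.032
  O: 1 × 15.999 = 15.999
Sum: 1×79.904 + 6×12.011 + 1×18.998 + 4×1.008 + 1×15.999 = 190.999 → 191.00 g/mol.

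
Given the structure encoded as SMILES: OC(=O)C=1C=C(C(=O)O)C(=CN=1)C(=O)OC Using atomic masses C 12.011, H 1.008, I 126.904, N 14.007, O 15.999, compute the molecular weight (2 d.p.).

First, the molecular formula is C9H7NO6 (counting implicit H from valence).
  C: 9 × 12.011 = 108.099
  H: 7 × 1.008 = 7.056
  N: 1 × 14.007 = 14.007
  O: 6 × 15.999 = 95.994
Sum: 9×12.011 + 7×1.008 + 1×14.007 + 6×15.999 = 225.156 → 225.16 g/mol.

225.16 g/mol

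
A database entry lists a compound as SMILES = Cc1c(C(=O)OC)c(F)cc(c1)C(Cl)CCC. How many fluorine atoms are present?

Scan the SMILES for F atoms (remember two-letter symbols like Cl and Br are single atoms).
Fluorine count: 1.

1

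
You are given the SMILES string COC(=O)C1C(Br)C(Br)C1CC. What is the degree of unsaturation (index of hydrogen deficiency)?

Degree of unsaturation = (number of rings) + (number of π bonds).
Ring closures in the SMILES: 1.
π bonds: 1 double bond (each 1 DoU) → 1 DoU from unsaturation.
Total DoU = 1 + 1 = 2.

2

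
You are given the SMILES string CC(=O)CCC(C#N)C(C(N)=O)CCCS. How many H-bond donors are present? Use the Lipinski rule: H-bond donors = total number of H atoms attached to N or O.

Donors: find every N or O and count the H atoms it carries.
  atom 3 (O): bond orders sum to 2 → 0 H
  atom 8 (N): bond orders sum to 3 → 0 H
  atom 11 (N): bond orders sum to 1 → 2 H
  atom 12 (O): bond orders sum to 2 → 0 H
Lipinski HBD = 2.

2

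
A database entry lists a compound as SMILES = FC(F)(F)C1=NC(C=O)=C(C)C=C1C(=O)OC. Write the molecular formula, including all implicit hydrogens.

Walk through each heavy atom and fill implicit hydrogens from standard valence (C 4, N 3, O 2, S 2, halogen 1):
  atom 1: F (halogen, monovalent) → 0 H
  atom 2: C, bond orders sum to 4 (valence 4) → 0 H
  atom 3: F (halogen, monovalent) → 0 H
  atom 4: F (halogen, monovalent) → 0 H
  atom 5: C, bond orders sum to 4 (valence 4) → 0 H
  atom 6: N, bond orders sum to 3 (valence 3) → 0 H
  atom 7: C, bond orders sum to 4 (valence 4) → 0 H
  atom 8: C, bond orders sum to 3 (valence 4) → 1 H
  atom 9: O, bond orders sum to 2 (valence 2) → 0 H
  atom 10: C, bond orders sum to 4 (valence 4) → 0 H
  atom 11: C, bond orders sum to 1 (valence 4) → 3 H
  atom 12: C, bond orders sum to 3 (valence 4) → 1 H
  atom 13: C, bond orders sum to 4 (valence 4) → 0 H
  atom 14: C, bond orders sum to 4 (valence 4) → 0 H
  atom 15: O, bond orders sum to 2 (valence 2) → 0 H
  atom 16: O, bond orders sum to 2 (valence 2) → 0 H
  atom 17: C, bond orders sum to 1 (valence 4) → 3 H
Totals → C:10, H:8, F:3, N:1, O:3.

C10H8F3NO3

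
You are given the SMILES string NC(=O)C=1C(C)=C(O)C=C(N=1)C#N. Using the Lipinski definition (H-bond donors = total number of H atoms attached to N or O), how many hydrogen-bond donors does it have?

Donors: find every N or O and count the H atoms it carries.
  atom 1 (N): bond orders sum to 1 → 2 H
  atom 3 (O): bond orders sum to 2 → 0 H
  atom 8 (O): bond orders sum to 1 → 1 H
  atom 11 (N): bond orders sum to 3 → 0 H
  atom 13 (N): bond orders sum to 3 → 0 H
Lipinski HBD = 3.

3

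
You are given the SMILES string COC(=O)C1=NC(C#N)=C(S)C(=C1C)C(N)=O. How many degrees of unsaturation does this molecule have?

Degree of unsaturation = (number of rings) + (number of π bonds).
Ring closures in the SMILES: 1.
π bonds: 5 double bonds (each 1 DoU), 1 triple bond (each 2 DoU) → 7 DoU from unsaturation.
Total DoU = 1 + 7 = 8.

8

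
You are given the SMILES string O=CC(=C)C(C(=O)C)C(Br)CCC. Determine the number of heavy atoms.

Every atom symbol written in the SMILES (organic subset) is one heavy atom; implicit H are not written.
Heavy atoms by element → Br:1, C:10, O:2.
Total: 13.

13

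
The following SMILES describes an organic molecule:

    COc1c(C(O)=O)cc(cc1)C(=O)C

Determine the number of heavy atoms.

14

Every atom symbol written in the SMILES (organic subset) is one heavy atom; implicit H are not written.
Heavy atoms by element → C:10, O:4.
Total: 14.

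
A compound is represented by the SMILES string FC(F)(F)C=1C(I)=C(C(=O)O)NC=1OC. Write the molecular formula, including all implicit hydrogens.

Walk through each heavy atom and fill implicit hydrogens from standard valence (C 4, N 3, O 2, S 2, halogen 1):
  atom 1: F (halogen, monovalent) → 0 H
  atom 2: C, bond orders sum to 4 (valence 4) → 0 H
  atom 3: F (halogen, monovalent) → 0 H
  atom 4: F (halogen, monovalent) → 0 H
  atom 5: C, bond orders sum to 4 (valence 4) → 0 H
  atom 6: C, bond orders sum to 4 (valence 4) → 0 H
  atom 7: I (halogen, monovalent) → 0 H
  atom 8: C, bond orders sum to 4 (valence 4) → 0 H
  atom 9: C, bond orders sum to 4 (valence 4) → 0 H
  atom 10: O, bond orders sum to 2 (valence 2) → 0 H
  atom 11: O, bond orders sum to 1 (valence 2) → 1 H
  atom 12: N, bond orders sum to 2 (valence 3) → 1 H
  atom 13: C, bond orders sum to 4 (valence 4) → 0 H
  atom 14: O, bond orders sum to 2 (valence 2) → 0 H
  atom 15: C, bond orders sum to 1 (valence 4) → 3 H
Totals → C:7, H:5, F:3, I:1, N:1, O:3.

C7H5F3INO3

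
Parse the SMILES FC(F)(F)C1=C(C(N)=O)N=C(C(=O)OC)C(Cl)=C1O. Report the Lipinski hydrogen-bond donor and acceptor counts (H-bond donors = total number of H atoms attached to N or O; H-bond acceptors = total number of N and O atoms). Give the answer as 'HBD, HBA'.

Donors: find every N or O and count the H atoms it carries.
  atom 8 (N): bond orders sum to 1 → 2 H
  atom 9 (O): bond orders sum to 2 → 0 H
  atom 10 (N): bond orders sum to 3 → 0 H
  atom 13 (O): bond orders sum to 2 → 0 H
  atom 14 (O): bond orders sum to 2 → 0 H
  atom 19 (O): bond orders sum to 1 → 1 H
Lipinski HBD = 3.
Acceptors: N atoms = 2, O atoms = 4 → HBA = 6.

3, 6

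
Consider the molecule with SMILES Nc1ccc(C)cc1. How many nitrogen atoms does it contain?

1

Scan the SMILES for N atoms (remember two-letter symbols like Cl and Br are single atoms).
Nitrogen count: 1.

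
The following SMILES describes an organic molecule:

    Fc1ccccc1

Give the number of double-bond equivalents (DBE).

Molecular formula: C6H5F.
DoU = (2C + 2 + N − H − X) / 2, where X is the halogen count and O/S are ignored.
    = (2·6 + 2 + 0 − 5 − 1) / 2 = 8 / 2 = 4.

4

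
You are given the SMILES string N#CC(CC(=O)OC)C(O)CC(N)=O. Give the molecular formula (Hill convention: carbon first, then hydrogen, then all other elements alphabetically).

C8H12N2O4

Walk through each heavy atom and fill implicit hydrogens from standard valence (C 4, N 3, O 2, S 2, halogen 1):
  atom 1: N, bond orders sum to 3 (valence 3) → 0 H
  atom 2: C, bond orders sum to 4 (valence 4) → 0 H
  atom 3: C, bond orders sum to 3 (valence 4) → 1 H
  atom 4: C, bond orders sum to 2 (valence 4) → 2 H
  atom 5: C, bond orders sum to 4 (valence 4) → 0 H
  atom 6: O, bond orders sum to 2 (valence 2) → 0 H
  atom 7: O, bond orders sum to 2 (valence 2) → 0 H
  atom 8: C, bond orders sum to 1 (valence 4) → 3 H
  atom 9: C, bond orders sum to 3 (valence 4) → 1 H
  atom 10: O, bond orders sum to 1 (valence 2) → 1 H
  atom 11: C, bond orders sum to 2 (valence 4) → 2 H
  atom 12: C, bond orders sum to 4 (valence 4) → 0 H
  atom 13: N, bond orders sum to 1 (valence 3) → 2 H
  atom 14: O, bond orders sum to 2 (valence 2) → 0 H
Totals → C:8, H:12, N:2, O:4.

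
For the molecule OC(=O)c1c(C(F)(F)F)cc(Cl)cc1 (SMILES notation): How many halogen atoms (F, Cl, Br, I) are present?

Halogen atoms appear at heavy-atom positions 7, 8, 9, 12 (1×Cl, 3×F).
Other groups present: 1 carboxylic acid.
Halogen count: 4.

4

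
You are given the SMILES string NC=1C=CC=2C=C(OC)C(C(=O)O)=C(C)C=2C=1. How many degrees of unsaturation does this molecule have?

8

Molecular formula: C13H13NO3.
DoU = (2C + 2 + N − H − X) / 2, where X is the halogen count and O/S are ignored.
    = (2·13 + 2 + 1 − 13 − 0) / 2 = 16 / 2 = 8.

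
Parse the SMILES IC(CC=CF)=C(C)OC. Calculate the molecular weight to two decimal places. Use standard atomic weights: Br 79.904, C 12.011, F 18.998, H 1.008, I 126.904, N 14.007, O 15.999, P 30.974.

256.06 g/mol

First, the molecular formula is C7H10FIO (counting implicit H from valence).
  C: 7 × 12.011 = 84.077
  F: 1 × 18.998 = 18.998
  H: 10 × 1.008 = 10.080
  I: 1 × 126.904 = 126.904
  O: 1 × 15.999 = 15.999
Sum: 7×12.011 + 1×18.998 + 10×1.008 + 1×126.904 + 1×15.999 = 256.058 → 256.06 g/mol.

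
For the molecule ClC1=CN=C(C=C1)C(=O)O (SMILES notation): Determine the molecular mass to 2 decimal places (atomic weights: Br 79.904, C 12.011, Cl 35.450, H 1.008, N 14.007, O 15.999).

First, the molecular formula is C6H4ClNO2 (counting implicit H from valence).
  C: 6 × 12.011 = 72.066
  Cl: 1 × 35.450 = 35.450
  H: 4 × 1.008 = 4.032
  N: 1 × 14.007 = 14.007
  O: 2 × 15.999 = 31.998
Sum: 6×12.011 + 1×35.450 + 4×1.008 + 1×14.007 + 2×15.999 = 157.553 → 157.55 g/mol.

157.55 g/mol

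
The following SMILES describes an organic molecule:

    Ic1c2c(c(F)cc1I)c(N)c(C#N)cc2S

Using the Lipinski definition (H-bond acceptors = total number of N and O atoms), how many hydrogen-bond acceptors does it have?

N atoms: 2; O atoms: 0.
Lipinski HBA = 2 + 0 = 2.

2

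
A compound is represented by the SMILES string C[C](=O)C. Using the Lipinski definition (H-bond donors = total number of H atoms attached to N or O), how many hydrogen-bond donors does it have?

0

Donors: find every N or O and count the H atoms it carries.
  atom 3 (O): bond orders sum to 2 → 0 H
Lipinski HBD = 0.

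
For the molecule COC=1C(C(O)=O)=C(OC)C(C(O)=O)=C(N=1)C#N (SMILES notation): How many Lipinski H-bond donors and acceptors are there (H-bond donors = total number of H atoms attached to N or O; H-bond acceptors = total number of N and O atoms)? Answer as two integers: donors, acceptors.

2, 8

Donors: find every N or O and count the H atoms it carries.
  atom 2 (O): bond orders sum to 2 → 0 H
  atom 6 (O): bond orders sum to 1 → 1 H
  atom 7 (O): bond orders sum to 2 → 0 H
  atom 9 (O): bond orders sum to 2 → 0 H
  atom 13 (O): bond orders sum to 1 → 1 H
  atom 14 (O): bond orders sum to 2 → 0 H
  atom 16 (N): bond orders sum to 3 → 0 H
  atom 18 (N): bond orders sum to 3 → 0 H
Lipinski HBD = 2.
Acceptors: N atoms = 2, O atoms = 6 → HBA = 8.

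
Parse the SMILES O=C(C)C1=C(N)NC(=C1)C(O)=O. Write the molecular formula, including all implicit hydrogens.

C7H8N2O3

Walk through each heavy atom and fill implicit hydrogens from standard valence (C 4, N 3, O 2, S 2, halogen 1):
  atom 1: O, bond orders sum to 2 (valence 2) → 0 H
  atom 2: C, bond orders sum to 4 (valence 4) → 0 H
  atom 3: C, bond orders sum to 1 (valence 4) → 3 H
  atom 4: C, bond orders sum to 4 (valence 4) → 0 H
  atom 5: C, bond orders sum to 4 (valence 4) → 0 H
  atom 6: N, bond orders sum to 1 (valence 3) → 2 H
  atom 7: N, bond orders sum to 2 (valence 3) → 1 H
  atom 8: C, bond orders sum to 4 (valence 4) → 0 H
  atom 9: C, bond orders sum to 3 (valence 4) → 1 H
  atom 10: C, bond orders sum to 4 (valence 4) → 0 H
  atom 11: O, bond orders sum to 1 (valence 2) → 1 H
  atom 12: O, bond orders sum to 2 (valence 2) → 0 H
Totals → C:7, H:8, N:2, O:3.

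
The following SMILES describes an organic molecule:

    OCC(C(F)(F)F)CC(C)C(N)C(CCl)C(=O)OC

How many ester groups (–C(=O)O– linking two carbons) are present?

The ester motif appears at heavy-atom position 16 in the SMILES.
Other groups present: 1 hydroxyl, 1 primary amine.
Ester count: 1.

1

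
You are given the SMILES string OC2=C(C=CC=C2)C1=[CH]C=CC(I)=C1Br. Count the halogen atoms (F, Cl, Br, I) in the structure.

Halogen atoms appear at heavy-atom positions 13, 15 (1×Br, 1×I).
Other groups present: 1 hydroxyl.
Halogen count: 2.

2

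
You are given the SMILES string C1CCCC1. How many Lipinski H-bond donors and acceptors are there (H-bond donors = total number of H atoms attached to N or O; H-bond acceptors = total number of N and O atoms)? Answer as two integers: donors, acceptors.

Donors: find every N or O and count the H atoms it carries.
  (no N or O atoms present)
Lipinski HBD = 0.
Acceptors: N atoms = 0, O atoms = 0 → HBA = 0.

0, 0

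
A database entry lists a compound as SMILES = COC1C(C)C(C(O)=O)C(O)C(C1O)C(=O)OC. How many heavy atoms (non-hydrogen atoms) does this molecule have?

18

Every atom symbol written in the SMILES (organic subset) is one heavy atom; implicit H are not written.
Heavy atoms by element → C:11, O:7.
Total: 18.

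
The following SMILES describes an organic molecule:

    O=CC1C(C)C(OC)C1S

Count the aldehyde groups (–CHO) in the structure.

The aldehyde motif appears at heavy-atom position 2 in the SMILES.
Other groups present: 1 ether, 1 thiol.
Aldehyde count: 1.

1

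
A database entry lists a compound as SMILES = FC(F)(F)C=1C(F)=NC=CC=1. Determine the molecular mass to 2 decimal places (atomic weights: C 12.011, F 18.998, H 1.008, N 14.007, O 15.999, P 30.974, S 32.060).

First, the molecular formula is C6H3F4N (counting implicit H from valence).
  C: 6 × 12.011 = 72.066
  F: 4 × 18.998 = 75.992
  H: 3 × 1.008 = 3.024
  N: 1 × 14.007 = 14.007
Sum: 6×12.011 + 4×18.998 + 3×1.008 + 1×14.007 = 165.089 → 165.09 g/mol.

165.09 g/mol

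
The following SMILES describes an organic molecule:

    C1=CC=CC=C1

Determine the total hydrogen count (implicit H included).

Walk through each heavy atom and fill implicit hydrogens from standard valence (C 4, N 3, O 2, S 2, halogen 1):
  atom 1: C, bond orders sum to 3 (valence 4) → 1 H
  atom 2: C, bond orders sum to 3 (valence 4) → 1 H
  atom 3: C, bond orders sum to 3 (valence 4) → 1 H
  atom 4: C, bond orders sum to 3 (valence 4) → 1 H
  atom 5: C, bond orders sum to 3 (valence 4) → 1 H
  atom 6: C, bond orders sum to 3 (valence 4) → 1 H
Total hydrogens: 6.

6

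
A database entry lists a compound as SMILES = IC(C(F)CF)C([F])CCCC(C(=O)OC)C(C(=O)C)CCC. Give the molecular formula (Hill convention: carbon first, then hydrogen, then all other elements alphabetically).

C16H26F3IO3

Walk through each heavy atom and fill implicit hydrogens from standard valence (C 4, N 3, O 2, S 2, halogen 1):
  atom 1: I (halogen, monovalent) → 0 H
  atom 2: C, bond orders sum to 3 (valence 4) → 1 H
  atom 3: C, bond orders sum to 3 (valence 4) → 1 H
  atom 4: F (halogen, monovalent) → 0 H
  atom 5: C, bond orders sum to 2 (valence 4) → 2 H
  atom 6: F (halogen, monovalent) → 0 H
  atom 7: C, bond orders sum to 3 (valence 4) → 1 H
  atom 8: F with explicit H count 0
  atom 9: C, bond orders sum to 2 (valence 4) → 2 H
  atom 10: C, bond orders sum to 2 (valence 4) → 2 H
  atom 11: C, bond orders sum to 2 (valence 4) → 2 H
  atom 12: C, bond orders sum to 3 (valence 4) → 1 H
  atom 13: C, bond orders sum to 4 (valence 4) → 0 H
  atom 14: O, bond orders sum to 2 (valence 2) → 0 H
  atom 15: O, bond orders sum to 2 (valence 2) → 0 H
  atom 16: C, bond orders sum to 1 (valence 4) → 3 H
  atom 17: C, bond orders sum to 3 (valence 4) → 1 H
  atom 18: C, bond orders sum to 4 (valence 4) → 0 H
  atom 19: O, bond orders sum to 2 (valence 2) → 0 H
  atom 20: C, bond orders sum to 1 (valence 4) → 3 H
  atom 21: C, bond orders sum to 2 (valence 4) → 2 H
  atom 22: C, bond orders sum to 2 (valence 4) → 2 H
  atom 23: C, bond orders sum to 1 (valence 4) → 3 H
Totals → C:16, H:26, F:3, I:1, O:3.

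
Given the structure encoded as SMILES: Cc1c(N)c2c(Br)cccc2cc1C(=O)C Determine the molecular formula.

Walk through each heavy atom and fill implicit hydrogens from standard valence (C 4, N 3, O 2, S 2, halogen 1); for lowercase aromatic atoms, an aromatic c carries 1 H when it has two neighbours and 0 H with three, and aromatic n carries 0 H:
  atom 1: C, bond orders sum to 1 (valence 4) → 3 H
  atom 2: aromatic c, 3 neighbours → 0 H
  atom 3: aromatic c, 3 neighbours → 0 H
  atom 4: N, bond orders sum to 1 (valence 3) → 2 H
  atom 5: aromatic c, 3 neighbours → 0 H
  atom 6: aromatic c, 3 neighbours → 0 H
  atom 7: Br (halogen, monovalent) → 0 H
  atom 8: aromatic c, 2 neighbours → 1 H
  atom 9: aromatic c, 2 neighbours → 1 H
  atom 10: aromatic c, 2 neighbours → 1 H
  atom 11: aromatic c, 3 neighbours → 0 H
  atom 12: aromatic c, 2 neighbours → 1 H
  atom 13: aromatic c, 3 neighbours → 0 H
  atom 14: C, bond orders sum to 4 (valence 4) → 0 H
  atom 15: O, bond orders sum to 2 (valence 2) → 0 H
  atom 16: C, bond orders sum to 1 (valence 4) → 3 H
Totals → C:13, H:12, Br:1, N:1, O:1.
In Hill order: C13H12BrNO.

C13H12BrNO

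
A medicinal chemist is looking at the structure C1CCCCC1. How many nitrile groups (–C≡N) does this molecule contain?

0

Scan the SMILES for the nitrile motif — none present.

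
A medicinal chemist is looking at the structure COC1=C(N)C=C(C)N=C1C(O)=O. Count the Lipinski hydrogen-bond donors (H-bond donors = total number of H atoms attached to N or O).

Donors: find every N or O and count the H atoms it carries.
  atom 2 (O): bond orders sum to 2 → 0 H
  atom 5 (N): bond orders sum to 1 → 2 H
  atom 9 (N): bond orders sum to 3 → 0 H
  atom 12 (O): bond orders sum to 1 → 1 H
  atom 13 (O): bond orders sum to 2 → 0 H
Lipinski HBD = 3.

3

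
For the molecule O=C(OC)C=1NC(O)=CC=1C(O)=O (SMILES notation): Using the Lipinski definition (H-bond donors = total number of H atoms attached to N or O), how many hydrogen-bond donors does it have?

3

Donors: find every N or O and count the H atoms it carries.
  atom 1 (O): bond orders sum to 2 → 0 H
  atom 3 (O): bond orders sum to 2 → 0 H
  atom 6 (N): bond orders sum to 2 → 1 H
  atom 8 (O): bond orders sum to 1 → 1 H
  atom 12 (O): bond orders sum to 1 → 1 H
  atom 13 (O): bond orders sum to 2 → 0 H
Lipinski HBD = 3.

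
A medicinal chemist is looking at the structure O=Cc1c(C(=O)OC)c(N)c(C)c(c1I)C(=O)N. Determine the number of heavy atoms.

18

Every atom symbol written in the SMILES (organic subset) is one heavy atom; implicit H are not written.
Heavy atoms by element → C:11, I:1, N:2, O:4.
Total: 18.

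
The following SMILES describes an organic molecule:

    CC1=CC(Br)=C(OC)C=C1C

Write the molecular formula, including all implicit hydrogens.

C9H11BrO

Walk through each heavy atom and fill implicit hydrogens from standard valence (C 4, N 3, O 2, S 2, halogen 1):
  atom 1: C, bond orders sum to 1 (valence 4) → 3 H
  atom 2: C, bond orders sum to 4 (valence 4) → 0 H
  atom 3: C, bond orders sum to 3 (valence 4) → 1 H
  atom 4: C, bond orders sum to 4 (valence 4) → 0 H
  atom 5: Br (halogen, monovalent) → 0 H
  atom 6: C, bond orders sum to 4 (valence 4) → 0 H
  atom 7: O, bond orders sum to 2 (valence 2) → 0 H
  atom 8: C, bond orders sum to 1 (valence 4) → 3 H
  atom 9: C, bond orders sum to 3 (valence 4) → 1 H
  atom 10: C, bond orders sum to 4 (valence 4) → 0 H
  atom 11: C, bond orders sum to 1 (valence 4) → 3 H
Totals → C:9, H:11, Br:1, O:1.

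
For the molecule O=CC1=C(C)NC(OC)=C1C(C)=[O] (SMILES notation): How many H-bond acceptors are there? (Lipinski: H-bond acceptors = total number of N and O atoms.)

4

N atoms: 1; O atoms: 3.
Lipinski HBA = 1 + 3 = 4.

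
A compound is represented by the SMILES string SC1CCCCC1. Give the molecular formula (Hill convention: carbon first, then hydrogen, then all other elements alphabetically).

Walk through each heavy atom and fill implicit hydrogens from standard valence (C 4, N 3, O 2, S 2, halogen 1):
  atom 1: S, bond orders sum to 1 (valence 2) → 1 H
  atom 2: C, bond orders sum to 3 (valence 4) → 1 H
  atom 3: C, bond orders sum to 2 (valence 4) → 2 H
  atom 4: C, bond orders sum to 2 (valence 4) → 2 H
  atom 5: C, bond orders sum to 2 (valence 4) → 2 H
  atom 6: C, bond orders sum to 2 (valence 4) → 2 H
  atom 7: C, bond orders sum to 2 (valence 4) → 2 H
Totals → C:6, H:12, S:1.
In Hill order: C6H12S.

C6H12S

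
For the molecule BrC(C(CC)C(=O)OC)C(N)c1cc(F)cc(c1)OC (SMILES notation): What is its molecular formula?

Walk through each heavy atom and fill implicit hydrogens from standard valence (C 4, N 3, O 2, S 2, halogen 1); for lowercase aromatic atoms, an aromatic c carries 1 H when it has two neighbours and 0 H with three, and aromatic n carries 0 H:
  atom 1: Br (halogen, monovalent) → 0 H
  atom 2: C, bond orders sum to 3 (valence 4) → 1 H
  atom 3: C, bond orders sum to 3 (valence 4) → 1 H
  atom 4: C, bond orders sum to 2 (valence 4) → 2 H
  atom 5: C, bond orders sum to 1 (valence 4) → 3 H
  atom 6: C, bond orders sum to 4 (valence 4) → 0 H
  atom 7: O, bond orders sum to 2 (valence 2) → 0 H
  atom 8: O, bond orders sum to 2 (valence 2) → 0 H
  atom 9: C, bond orders sum to 1 (valence 4) → 3 H
  atom 10: C, bond orders sum to 3 (valence 4) → 1 H
  atom 11: N, bond orders sum to 1 (valence 3) → 2 H
  atom 12: aromatic c, 3 neighbours → 0 H
  atom 13: aromatic c, 2 neighbours → 1 H
  atom 14: aromatic c, 3 neighbours → 0 H
  atom 15: F (halogen, monovalent) → 0 H
  atom 16: aromatic c, 2 neighbours → 1 H
  atom 17: aromatic c, 3 neighbours → 0 H
  atom 18: aromatic c, 2 neighbours → 1 H
  atom 19: O, bond orders sum to 2 (valence 2) → 0 H
  atom 20: C, bond orders sum to 1 (valence 4) → 3 H
Totals → C:14, H:19, Br:1, F:1, N:1, O:3.
In Hill order: C14H19BrFNO3.

C14H19BrFNO3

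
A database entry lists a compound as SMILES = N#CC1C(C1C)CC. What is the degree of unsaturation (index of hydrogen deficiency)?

Molecular formula: C7H11N.
DoU = (2C + 2 + N − H − X) / 2, where X is the halogen count and O/S are ignored.
    = (2·7 + 2 + 1 − 11 − 0) / 2 = 6 / 2 = 3.

3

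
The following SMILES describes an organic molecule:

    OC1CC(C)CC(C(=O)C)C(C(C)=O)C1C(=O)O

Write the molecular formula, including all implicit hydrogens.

C13H20O5

Walk through each heavy atom and fill implicit hydrogens from standard valence (C 4, N 3, O 2, S 2, halogen 1):
  atom 1: O, bond orders sum to 1 (valence 2) → 1 H
  atom 2: C, bond orders sum to 3 (valence 4) → 1 H
  atom 3: C, bond orders sum to 2 (valence 4) → 2 H
  atom 4: C, bond orders sum to 3 (valence 4) → 1 H
  atom 5: C, bond orders sum to 1 (valence 4) → 3 H
  atom 6: C, bond orders sum to 2 (valence 4) → 2 H
  atom 7: C, bond orders sum to 3 (valence 4) → 1 H
  atom 8: C, bond orders sum to 4 (valence 4) → 0 H
  atom 9: O, bond orders sum to 2 (valence 2) → 0 H
  atom 10: C, bond orders sum to 1 (valence 4) → 3 H
  atom 11: C, bond orders sum to 3 (valence 4) → 1 H
  atom 12: C, bond orders sum to 4 (valence 4) → 0 H
  atom 13: C, bond orders sum to 1 (valence 4) → 3 H
  atom 14: O, bond orders sum to 2 (valence 2) → 0 H
  atom 15: C, bond orders sum to 3 (valence 4) → 1 H
  atom 16: C, bond orders sum to 4 (valence 4) → 0 H
  atom 17: O, bond orders sum to 2 (valence 2) → 0 H
  atom 18: O, bond orders sum to 1 (valence 2) → 1 H
Totals → C:13, H:20, O:5.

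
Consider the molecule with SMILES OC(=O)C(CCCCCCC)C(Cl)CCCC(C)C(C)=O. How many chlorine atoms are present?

Scan the SMILES for Cl atoms (remember two-letter symbols like Cl and Br are single atoms).
Chlorine count: 1.

1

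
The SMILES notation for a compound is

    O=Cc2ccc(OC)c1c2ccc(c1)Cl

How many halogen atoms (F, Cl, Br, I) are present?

1

Halogen atoms appear at heavy-atom position 15 (1×Cl).
Other groups present: 1 aldehyde, 1 ether.
Halogen count: 1.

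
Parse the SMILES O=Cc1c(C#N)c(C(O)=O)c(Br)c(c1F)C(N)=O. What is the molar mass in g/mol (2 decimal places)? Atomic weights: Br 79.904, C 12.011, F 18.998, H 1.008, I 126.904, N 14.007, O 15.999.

315.05 g/mol

First, the molecular formula is C10H4BrFN2O4 (counting implicit H from valence).
  Br: 1 × 79.904 = 79.904
  C: 10 × 12.011 = 120.110
  F: 1 × 18.998 = 18.998
  H: 4 × 1.008 = 4.032
  N: 2 × 14.007 = 28.014
  O: 4 × 15.999 = 63.996
Sum: 1×79.904 + 10×12.011 + 1×18.998 + 4×1.008 + 2×14.007 + 4×15.999 = 315.054 → 315.05 g/mol.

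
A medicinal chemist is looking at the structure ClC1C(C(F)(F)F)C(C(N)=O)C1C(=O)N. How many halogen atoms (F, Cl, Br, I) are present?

Halogen atoms appear at heavy-atom positions 1, 5, 6, 7 (1×Cl, 3×F).
Other groups present: 2 amide.
Halogen count: 4.

4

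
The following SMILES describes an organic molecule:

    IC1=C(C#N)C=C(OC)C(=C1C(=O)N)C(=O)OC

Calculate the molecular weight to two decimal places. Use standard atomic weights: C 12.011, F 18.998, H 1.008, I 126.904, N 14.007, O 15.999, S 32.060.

First, the molecular formula is C11H9IN2O4 (counting implicit H from valence).
  C: 11 × 12.011 = 132.121
  H: 9 × 1.008 = 9.072
  I: 1 × 126.904 = 126.904
  N: 2 × 14.007 = 28.014
  O: 4 × 15.999 = 63.996
Sum: 11×12.011 + 9×1.008 + 1×126.904 + 2×14.007 + 4×15.999 = 360.107 → 360.11 g/mol.

360.11 g/mol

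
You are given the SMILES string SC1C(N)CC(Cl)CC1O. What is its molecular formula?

Walk through each heavy atom and fill implicit hydrogens from standard valence (C 4, N 3, O 2, S 2, halogen 1):
  atom 1: S, bond orders sum to 1 (valence 2) → 1 H
  atom 2: C, bond orders sum to 3 (valence 4) → 1 H
  atom 3: C, bond orders sum to 3 (valence 4) → 1 H
  atom 4: N, bond orders sum to 1 (valence 3) → 2 H
  atom 5: C, bond orders sum to 2 (valence 4) → 2 H
  atom 6: C, bond orders sum to 3 (valence 4) → 1 H
  atom 7: Cl (halogen, monovalent) → 0 H
  atom 8: C, bond orders sum to 2 (valence 4) → 2 H
  atom 9: C, bond orders sum to 3 (valence 4) → 1 H
  atom 10: O, bond orders sum to 1 (valence 2) → 1 H
Totals → C:6, H:12, Cl:1, N:1, O:1, S:1.
In Hill order: C6H12ClNOS.

C6H12ClNOS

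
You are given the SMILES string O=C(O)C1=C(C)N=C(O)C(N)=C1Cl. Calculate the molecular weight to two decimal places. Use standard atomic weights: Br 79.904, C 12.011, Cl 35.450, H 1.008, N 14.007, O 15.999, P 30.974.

First, the molecular formula is C7H7ClN2O3 (counting implicit H from valence).
  C: 7 × 12.011 = 84.077
  Cl: 1 × 35.450 = 35.450
  H: 7 × 1.008 = 7.056
  N: 2 × 14.007 = 28.014
  O: 3 × 15.999 = 47.997
Sum: 7×12.011 + 1×35.450 + 7×1.008 + 2×14.007 + 3×15.999 = 202.594 → 202.59 g/mol.

202.59 g/mol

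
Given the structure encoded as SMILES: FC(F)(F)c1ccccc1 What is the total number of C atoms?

7

Count every carbon token in the SMILES (each C, including those in ring-closure positions and inside branches).
Carbon count: 7.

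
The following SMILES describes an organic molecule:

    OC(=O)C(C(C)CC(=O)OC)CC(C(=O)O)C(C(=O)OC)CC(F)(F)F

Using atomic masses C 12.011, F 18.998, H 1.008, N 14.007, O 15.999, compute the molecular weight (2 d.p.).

First, the molecular formula is C15H21F3O8 (counting implicit H from valence).
  C: 15 × 12.011 = 180.165
  F: 3 × 18.998 = 56.994
  H: 21 × 1.008 = 21.168
  O: 8 × 15.999 = 127.992
Sum: 15×12.011 + 3×18.998 + 21×1.008 + 8×15.999 = 386.319 → 386.32 g/mol.

386.32 g/mol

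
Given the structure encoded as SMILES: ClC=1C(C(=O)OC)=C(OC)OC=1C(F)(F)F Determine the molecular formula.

Walk through each heavy atom and fill implicit hydrogens from standard valence (C 4, N 3, O 2, S 2, halogen 1):
  atom 1: Cl (halogen, monovalent) → 0 H
  atom 2: C, bond orders sum to 4 (valence 4) → 0 H
  atom 3: C, bond orders sum to 4 (valence 4) → 0 H
  atom 4: C, bond orders sum to 4 (valence 4) → 0 H
  atom 5: O, bond orders sum to 2 (valence 2) → 0 H
  atom 6: O, bond orders sum to 2 (valence 2) → 0 H
  atom 7: C, bond orders sum to 1 (valence 4) → 3 H
  atom 8: C, bond orders sum to 4 (valence 4) → 0 H
  atom 9: O, bond orders sum to 2 (valence 2) → 0 H
  atom 10: C, bond orders sum to 1 (valence 4) → 3 H
  atom 11: O, bond orders sum to 2 (valence 2) → 0 H
  atom 12: C, bond orders sum to 4 (valence 4) → 0 H
  atom 13: C, bond orders sum to 4 (valence 4) → 0 H
  atom 14: F (halogen, monovalent) → 0 H
  atom 15: F (halogen, monovalent) → 0 H
  atom 16: F (halogen, monovalent) → 0 H
Totals → C:8, H:6, Cl:1, F:3, O:4.
In Hill order: C8H6ClF3O4.

C8H6ClF3O4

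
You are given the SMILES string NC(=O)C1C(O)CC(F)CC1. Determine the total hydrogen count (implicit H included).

Walk through each heavy atom and fill implicit hydrogens from standard valence (C 4, N 3, O 2, S 2, halogen 1):
  atom 1: N, bond orders sum to 1 (valence 3) → 2 H
  atom 2: C, bond orders sum to 4 (valence 4) → 0 H
  atom 3: O, bond orders sum to 2 (valence 2) → 0 H
  atom 4: C, bond orders sum to 3 (valence 4) → 1 H
  atom 5: C, bond orders sum to 3 (valence 4) → 1 H
  atom 6: O, bond orders sum to 1 (valence 2) → 1 H
  atom 7: C, bond orders sum to 2 (valence 4) → 2 H
  atom 8: C, bond orders sum to 3 (valence 4) → 1 H
  atom 9: F (halogen, monovalent) → 0 H
  atom 10: C, bond orders sum to 2 (valence 4) → 2 H
  atom 11: C, bond orders sum to 2 (valence 4) → 2 H
Total hydrogens: 12.

12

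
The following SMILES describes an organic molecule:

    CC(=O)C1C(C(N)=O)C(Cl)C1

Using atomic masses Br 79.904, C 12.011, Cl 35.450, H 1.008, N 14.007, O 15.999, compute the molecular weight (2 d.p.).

First, the molecular formula is C7H10ClNO2 (counting implicit H from valence).
  C: 7 × 12.011 = 84.077
  Cl: 1 × 35.450 = 35.450
  H: 10 × 1.008 = 10.080
  N: 1 × 14.007 = 14.007
  O: 2 × 15.999 = 31.998
Sum: 7×12.011 + 1×35.450 + 10×1.008 + 1×14.007 + 2×15.999 = 175.612 → 175.61 g/mol.

175.61 g/mol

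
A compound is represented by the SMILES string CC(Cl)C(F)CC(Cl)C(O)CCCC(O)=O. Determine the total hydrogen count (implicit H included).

17

Walk through each heavy atom and fill implicit hydrogens from standard valence (C 4, N 3, O 2, S 2, halogen 1):
  atom 1: C, bond orders sum to 1 (valence 4) → 3 H
  atom 2: C, bond orders sum to 3 (valence 4) → 1 H
  atom 3: Cl (halogen, monovalent) → 0 H
  atom 4: C, bond orders sum to 3 (valence 4) → 1 H
  atom 5: F (halogen, monovalent) → 0 H
  atom 6: C, bond orders sum to 2 (valence 4) → 2 H
  atom 7: C, bond orders sum to 3 (valence 4) → 1 H
  atom 8: Cl (halogen, monovalent) → 0 H
  atom 9: C, bond orders sum to 3 (valence 4) → 1 H
  atom 10: O, bond orders sum to 1 (valence 2) → 1 H
  atom 11: C, bond orders sum to 2 (valence 4) → 2 H
  atom 12: C, bond orders sum to 2 (valence 4) → 2 H
  atom 13: C, bond orders sum to 2 (valence 4) → 2 H
  atom 14: C, bond orders sum to 4 (valence 4) → 0 H
  atom 15: O, bond orders sum to 1 (valence 2) → 1 H
  atom 16: O, bond orders sum to 2 (valence 2) → 0 H
Total hydrogens: 17.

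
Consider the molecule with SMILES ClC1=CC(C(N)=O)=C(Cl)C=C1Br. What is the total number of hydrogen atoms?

Walk through each heavy atom and fill implicit hydrogens from standard valence (C 4, N 3, O 2, S 2, halogen 1):
  atom 1: Cl (halogen, monovalent) → 0 H
  atom 2: C, bond orders sum to 4 (valence 4) → 0 H
  atom 3: C, bond orders sum to 3 (valence 4) → 1 H
  atom 4: C, bond orders sum to 4 (valence 4) → 0 H
  atom 5: C, bond orders sum to 4 (valence 4) → 0 H
  atom 6: N, bond orders sum to 1 (valence 3) → 2 H
  atom 7: O, bond orders sum to 2 (valence 2) → 0 H
  atom 8: C, bond orders sum to 4 (valence 4) → 0 H
  atom 9: Cl (halogen, monovalent) → 0 H
  atom 10: C, bond orders sum to 3 (valence 4) → 1 H
  atom 11: C, bond orders sum to 4 (valence 4) → 0 H
  atom 12: Br (halogen, monovalent) → 0 H
Total hydrogens: 4.

4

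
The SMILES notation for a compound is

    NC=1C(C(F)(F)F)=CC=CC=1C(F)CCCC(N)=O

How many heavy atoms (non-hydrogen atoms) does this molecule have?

19

Every atom symbol written in the SMILES (organic subset) is one heavy atom; implicit H are not written.
Heavy atoms by element → C:12, F:4, N:2, O:1.
Total: 19.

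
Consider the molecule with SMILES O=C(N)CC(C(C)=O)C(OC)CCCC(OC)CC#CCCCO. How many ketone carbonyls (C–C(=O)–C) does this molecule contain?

The ketone motif appears at heavy-atom position 6 in the SMILES.
Other groups present: 1 alkyne, 1 amide, 2 ether, 1 hydroxyl.
Ketone count: 1.

1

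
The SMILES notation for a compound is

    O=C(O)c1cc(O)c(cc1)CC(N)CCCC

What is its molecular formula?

Walk through each heavy atom and fill implicit hydrogens from standard valence (C 4, N 3, O 2, S 2, halogen 1); for lowercase aromatic atoms, an aromatic c carries 1 H when it has two neighbours and 0 H with three, and aromatic n carries 0 H:
  atom 1: O, bond orders sum to 2 (valence 2) → 0 H
  atom 2: C, bond orders sum to 4 (valence 4) → 0 H
  atom 3: O, bond orders sum to 1 (valence 2) → 1 H
  atom 4: aromatic c, 3 neighbours → 0 H
  atom 5: aromatic c, 2 neighbours → 1 H
  atom 6: aromatic c, 3 neighbours → 0 H
  atom 7: O, bond orders sum to 1 (valence 2) → 1 H
  atom 8: aromatic c, 3 neighbours → 0 H
  atom 9: aromatic c, 2 neighbours → 1 H
  atom 10: aromatic c, 2 neighbours → 1 H
  atom 11: C, bond orders sum to 2 (valence 4) → 2 H
  atom 12: C, bond orders sum to 3 (valence 4) → 1 H
  atom 13: N, bond orders sum to 1 (valence 3) → 2 H
  atom 14: C, bond orders sum to 2 (valence 4) → 2 H
  atom 15: C, bond orders sum to 2 (valence 4) → 2 H
  atom 16: C, bond orders sum to 2 (valence 4) → 2 H
  atom 17: C, bond orders sum to 1 (valence 4) → 3 H
Totals → C:13, H:19, N:1, O:3.

C13H19NO3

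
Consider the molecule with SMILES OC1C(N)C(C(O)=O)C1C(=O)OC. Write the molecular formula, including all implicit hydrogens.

Walk through each heavy atom and fill implicit hydrogens from standard valence (C 4, N 3, O 2, S 2, halogen 1):
  atom 1: O, bond orders sum to 1 (valence 2) → 1 H
  atom 2: C, bond orders sum to 3 (valence 4) → 1 H
  atom 3: C, bond orders sum to 3 (valence 4) → 1 H
  atom 4: N, bond orders sum to 1 (valence 3) → 2 H
  atom 5: C, bond orders sum to 3 (valence 4) → 1 H
  atom 6: C, bond orders sum to 4 (valence 4) → 0 H
  atom 7: O, bond orders sum to 1 (valence 2) → 1 H
  atom 8: O, bond orders sum to 2 (valence 2) → 0 H
  atom 9: C, bond orders sum to 3 (valence 4) → 1 H
  atom 10: C, bond orders sum to 4 (valence 4) → 0 H
  atom 11: O, bond orders sum to 2 (valence 2) → 0 H
  atom 12: O, bond orders sum to 2 (valence 2) → 0 H
  atom 13: C, bond orders sum to 1 (valence 4) → 3 H
Totals → C:7, H:11, N:1, O:5.

C7H11NO5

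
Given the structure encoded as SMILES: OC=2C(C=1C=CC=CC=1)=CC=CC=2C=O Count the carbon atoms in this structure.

Count every carbon token in the SMILES (each C, including those in ring-closure positions and inside branches).
Carbon count: 13.

13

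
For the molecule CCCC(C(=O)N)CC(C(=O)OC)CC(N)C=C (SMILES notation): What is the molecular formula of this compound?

C13H24N2O3

Walk through each heavy atom and fill implicit hydrogens from standard valence (C 4, N 3, O 2, S 2, halogen 1):
  atom 1: C, bond orders sum to 1 (valence 4) → 3 H
  atom 2: C, bond orders sum to 2 (valence 4) → 2 H
  atom 3: C, bond orders sum to 2 (valence 4) → 2 H
  atom 4: C, bond orders sum to 3 (valence 4) → 1 H
  atom 5: C, bond orders sum to 4 (valence 4) → 0 H
  atom 6: O, bond orders sum to 2 (valence 2) → 0 H
  atom 7: N, bond orders sum to 1 (valence 3) → 2 H
  atom 8: C, bond orders sum to 2 (valence 4) → 2 H
  atom 9: C, bond orders sum to 3 (valence 4) → 1 H
  atom 10: C, bond orders sum to 4 (valence 4) → 0 H
  atom 11: O, bond orders sum to 2 (valence 2) → 0 H
  atom 12: O, bond orders sum to 2 (valence 2) → 0 H
  atom 13: C, bond orders sum to 1 (valence 4) → 3 H
  atom 14: C, bond orders sum to 2 (valence 4) → 2 H
  atom 15: C, bond orders sum to 3 (valence 4) → 1 H
  atom 16: N, bond orders sum to 1 (valence 3) → 2 H
  atom 17: C, bond orders sum to 3 (valence 4) → 1 H
  atom 18: C, bond orders sum to 2 (valence 4) → 2 H
Totals → C:13, H:24, N:2, O:3.
In Hill order: C13H24N2O3.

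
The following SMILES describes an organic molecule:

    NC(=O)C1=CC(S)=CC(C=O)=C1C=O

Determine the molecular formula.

C9H7NO3S

Walk through each heavy atom and fill implicit hydrogens from standard valence (C 4, N 3, O 2, S 2, halogen 1):
  atom 1: N, bond orders sum to 1 (valence 3) → 2 H
  atom 2: C, bond orders sum to 4 (valence 4) → 0 H
  atom 3: O, bond orders sum to 2 (valence 2) → 0 H
  atom 4: C, bond orders sum to 4 (valence 4) → 0 H
  atom 5: C, bond orders sum to 3 (valence 4) → 1 H
  atom 6: C, bond orders sum to 4 (valence 4) → 0 H
  atom 7: S, bond orders sum to 1 (valence 2) → 1 H
  atom 8: C, bond orders sum to 3 (valence 4) → 1 H
  atom 9: C, bond orders sum to 4 (valence 4) → 0 H
  atom 10: C, bond orders sum to 3 (valence 4) → 1 H
  atom 11: O, bond orders sum to 2 (valence 2) → 0 H
  atom 12: C, bond orders sum to 4 (valence 4) → 0 H
  atom 13: C, bond orders sum to 3 (valence 4) → 1 H
  atom 14: O, bond orders sum to 2 (valence 2) → 0 H
Totals → C:9, H:7, N:1, O:3, S:1.
In Hill order: C9H7NO3S.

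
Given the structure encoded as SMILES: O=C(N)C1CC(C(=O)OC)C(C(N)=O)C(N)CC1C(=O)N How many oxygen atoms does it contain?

5

Scan the SMILES for O atoms (remember two-letter symbols like Cl and Br are single atoms).
Oxygen count: 5.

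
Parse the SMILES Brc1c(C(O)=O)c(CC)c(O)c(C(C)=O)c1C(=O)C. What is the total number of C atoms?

13

Count every carbon token in the SMILES (each C, including those in ring-closure positions and inside branches).
Carbon count: 13.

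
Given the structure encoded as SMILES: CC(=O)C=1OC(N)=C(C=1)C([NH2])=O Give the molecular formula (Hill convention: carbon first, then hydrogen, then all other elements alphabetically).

Walk through each heavy atom and fill implicit hydrogens from standard valence (C 4, N 3, O 2, S 2, halogen 1):
  atom 1: C, bond orders sum to 1 (valence 4) → 3 H
  atom 2: C, bond orders sum to 4 (valence 4) → 0 H
  atom 3: O, bond orders sum to 2 (valence 2) → 0 H
  atom 4: C, bond orders sum to 4 (valence 4) → 0 H
  atom 5: O, bond orders sum to 2 (valence 2) → 0 H
  atom 6: C, bond orders sum to 4 (valence 4) → 0 H
  atom 7: N, bond orders sum to 1 (valence 3) → 2 H
  atom 8: C, bond orders sum to 4 (valence 4) → 0 H
  atom 9: C, bond orders sum to 3 (valence 4) → 1 H
  atom 10: C, bond orders sum to 4 (valence 4) → 0 H
  atom 11: N with explicit H count 2
  atom 12: O, bond orders sum to 2 (valence 2) → 0 H
Totals → C:7, H:8, N:2, O:3.

C7H8N2O3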